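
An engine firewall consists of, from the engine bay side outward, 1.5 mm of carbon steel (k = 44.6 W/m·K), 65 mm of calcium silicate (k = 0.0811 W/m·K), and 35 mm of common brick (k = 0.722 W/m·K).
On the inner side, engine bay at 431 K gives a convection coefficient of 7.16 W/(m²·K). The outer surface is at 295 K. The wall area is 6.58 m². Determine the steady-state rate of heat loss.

Series thermal resistances:
R_inner film = 1/(h_i·A) = 1/(7.16×6.58) = 0.02123 K/W
R_carbon steel = L/(kA) = 0.0015/(44.6×6.58) = 5.111×10^-6 K/W
R_calcium silicate = L/(kA) = 0.065/(0.0811×6.58) = 0.1218 K/W
R_common brick = L/(kA) = 0.035/(0.722×6.58) = 0.007367 K/W
R_total = 0.1504 K/W
Q = ΔT / R_total = 136 / 0.1504

Q ≈ 904 W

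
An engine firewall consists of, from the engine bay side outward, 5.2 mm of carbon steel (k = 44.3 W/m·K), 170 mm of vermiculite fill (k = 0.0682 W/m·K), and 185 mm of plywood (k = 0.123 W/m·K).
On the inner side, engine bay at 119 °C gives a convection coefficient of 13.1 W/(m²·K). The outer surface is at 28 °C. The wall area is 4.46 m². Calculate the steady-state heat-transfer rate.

Thermal resistances in series:
R_inner film = 1/(h_i·A) = 1/(13.1×4.46) = 0.01712 K/W
R_carbon steel = L/(kA) = 0.0052/(44.3×4.46) = 2.632×10^-5 K/W
R_vermiculite fill = L/(kA) = 0.17/(0.0682×4.46) = 0.5589 K/W
R_plywood = L/(kA) = 0.185/(0.123×4.46) = 0.3372 K/W
R_total = 0.9133 K/W
Q = ΔT / R_total = 91 / 0.9133

Q ≈ 99.6 W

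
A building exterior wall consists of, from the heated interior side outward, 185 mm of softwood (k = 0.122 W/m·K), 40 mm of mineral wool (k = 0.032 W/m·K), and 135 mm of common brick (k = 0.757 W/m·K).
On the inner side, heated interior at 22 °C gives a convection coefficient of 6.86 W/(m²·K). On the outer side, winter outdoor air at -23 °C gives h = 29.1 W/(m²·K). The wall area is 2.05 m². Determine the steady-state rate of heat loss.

Model the wall as resistances in series:
R_inner film = 1/(h_i·A) = 1/(6.86×2.05) = 0.07111 K/W
R_softwood = L/(kA) = 0.185/(0.122×2.05) = 0.7397 K/W
R_mineral wool = L/(kA) = 0.04/(0.032×2.05) = 0.6098 K/W
R_common brick = L/(kA) = 0.135/(0.757×2.05) = 0.08699 K/W
R_outer film = 1/(h_o·A) = 1/(29.1×2.05) = 0.01676 K/W
R_total = 1.524 K/W
Q = ΔT / R_total = 45 / 1.524

Q ≈ 29.5 W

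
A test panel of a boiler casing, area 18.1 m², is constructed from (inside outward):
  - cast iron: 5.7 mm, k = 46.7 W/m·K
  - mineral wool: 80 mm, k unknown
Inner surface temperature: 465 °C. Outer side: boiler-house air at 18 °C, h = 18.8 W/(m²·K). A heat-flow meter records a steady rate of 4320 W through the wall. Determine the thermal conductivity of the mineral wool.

k ≈ 0.044 W/(m·K)

Thermal resistances in series:
R_cast iron = L/(kA) = 0.0057/(46.7×18.1) = 6.743×10^-6 K/W
R_outer film = 1/(h_o·A) = 1/(18.8×18.1) = 0.002939 K/W
Sum of known resistances R_other = 0.002945 K/W
Total R = ΔT/Q = 447/4320 = 0.1035 K/W
R_mineral wool = R_total − R_other = 0.1005 K/W
k = L/(R·A) = 0.08/(0.1005×18.1)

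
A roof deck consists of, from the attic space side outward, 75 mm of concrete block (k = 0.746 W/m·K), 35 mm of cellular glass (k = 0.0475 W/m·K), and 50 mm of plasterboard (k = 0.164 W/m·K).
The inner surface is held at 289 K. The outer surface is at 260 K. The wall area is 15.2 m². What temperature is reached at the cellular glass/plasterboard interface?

T ≈ 268 K

Thermal resistances in series:
R_concrete block = L/(kA) = 0.075/(0.746×15.2) = 0.006614 K/W
R_cellular glass = L/(kA) = 0.035/(0.0475×15.2) = 0.04848 K/W
R_plasterboard = L/(kA) = 0.05/(0.164×15.2) = 0.02006 K/W
R_total = 0.07515 K/W;  Q = ΔT/R_total = 29/0.07515 = 385.9 W
T_interface = T_inner − Q·ΣR(inner→interface) = 289 − 386×0.05509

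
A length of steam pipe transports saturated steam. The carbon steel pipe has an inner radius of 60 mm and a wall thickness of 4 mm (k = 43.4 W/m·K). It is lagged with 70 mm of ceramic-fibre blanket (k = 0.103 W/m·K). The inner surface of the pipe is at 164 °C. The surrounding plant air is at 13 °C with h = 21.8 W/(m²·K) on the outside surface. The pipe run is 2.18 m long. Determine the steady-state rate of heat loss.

Per-layer cylindrical resistances, series-summed:
R_carbon steel pipe wall = ln(64/60)/(2π×43.4×2.18) = 1.086×10^-4 K/W
R_ceramic-fibre blanket = ln(134/64)/(2π×0.103×2.18) = 0.5238 K/W
R_outer film = 1/(h_o·2πr_oL) = 1/(21.8×2π×0.134×2.18) = 0.02499 K/W
R_total = 0.5489 K/W
Q = ΔT/R_total = 151/0.5489

Q ≈ 275 W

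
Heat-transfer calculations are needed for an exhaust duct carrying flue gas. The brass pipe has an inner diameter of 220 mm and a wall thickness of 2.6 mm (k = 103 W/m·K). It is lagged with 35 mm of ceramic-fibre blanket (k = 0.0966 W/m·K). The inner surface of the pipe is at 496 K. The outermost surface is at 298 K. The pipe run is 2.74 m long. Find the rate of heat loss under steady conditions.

Q ≈ 1220 W

Radial resistances (cylindrical: R_cond = ln(r_o/r_i)/(2πkL), R_conv = 1/(h·2πrL)):
R_brass pipe wall = ln(112.6/110)/(2π×103×2.74) = 1.317×10^-5 K/W
R_ceramic-fibre blanket = ln(147.6/112.6)/(2π×0.0966×2.74) = 0.1628 K/W
R_total = 0.1628 K/W
Q = ΔT/R_total = 198/0.1628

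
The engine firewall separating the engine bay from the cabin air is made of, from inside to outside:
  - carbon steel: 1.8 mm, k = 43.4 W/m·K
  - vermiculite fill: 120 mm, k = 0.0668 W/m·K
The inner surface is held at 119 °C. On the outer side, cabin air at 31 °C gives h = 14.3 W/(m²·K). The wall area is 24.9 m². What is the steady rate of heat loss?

Q ≈ 1170 W

Treating each layer as a thermal resistance in series:
R_carbon steel = L/(kA) = 0.0018/(43.4×24.9) = 1.666×10^-6 K/W
R_vermiculite fill = L/(kA) = 0.12/(0.0668×24.9) = 0.07214 K/W
R_outer film = 1/(h_o·A) = 1/(14.3×24.9) = 0.002808 K/W
R_total = 0.07495 K/W
Q = ΔT / R_total = 88 / 0.07495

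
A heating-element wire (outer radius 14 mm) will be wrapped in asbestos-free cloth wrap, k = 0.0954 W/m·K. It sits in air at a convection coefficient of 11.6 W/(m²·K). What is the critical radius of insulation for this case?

r_cr ≈ 8.22 mm

For a cylinder r_cr = k/h = 0.0954/11.6
r_cr = 8.22 mm; since the bare radius (14 mm) is above r_cr, any added insulation will reduce heat loss.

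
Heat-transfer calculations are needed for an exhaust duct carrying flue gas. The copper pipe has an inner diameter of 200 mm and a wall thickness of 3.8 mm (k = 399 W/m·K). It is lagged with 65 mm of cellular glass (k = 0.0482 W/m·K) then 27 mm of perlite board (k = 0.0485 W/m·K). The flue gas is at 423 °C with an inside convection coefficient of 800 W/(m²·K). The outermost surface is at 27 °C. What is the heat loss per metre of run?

Cylindrical conduction, so R = ln(r₂/r₁)/(2πkL) per layer, in series:
R_inner film = 1/(h_i·2πr₁L) = 1/(800×2π×0.1×1) = 0.001989 K/W
R_copper pipe wall = ln(103.8/100)/(2π×399×1) = 1.488×10^-5 K/W
R_cellular glass = ln(168.8/103.8)/(2π×0.0482×1) = 1.606 K/W
R_perlite board = ln(195.8/168.8)/(2π×0.0485×1) = 0.4869 K/W
R_total = 2.094 K/W
Q = ΔT/R_total = 396/2.094

q′ ≈ 189 W/m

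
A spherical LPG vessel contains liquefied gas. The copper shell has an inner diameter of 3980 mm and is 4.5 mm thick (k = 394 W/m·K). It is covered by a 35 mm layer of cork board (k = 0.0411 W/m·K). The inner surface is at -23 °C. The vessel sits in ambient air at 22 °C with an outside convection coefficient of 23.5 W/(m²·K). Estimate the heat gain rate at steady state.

Radial (spherical) resistances in series:
R_copper shell = (1/1.99 − 1/1.9945)/(4π×394) = 2.29×10^-7 K/W
R_cork board = (1/1.9945 − 1/2.0295)/(4π×0.0411) = 0.01674 K/W
R_outer film = 1/(h·4πr_o²) = 1/(23.5×4π×2.0295²) = 8.221×10^-4 K/W
R_total = 0.01756 K/W
Q = ΔT/R_total = 45/0.01756

Q ≈ 2560 W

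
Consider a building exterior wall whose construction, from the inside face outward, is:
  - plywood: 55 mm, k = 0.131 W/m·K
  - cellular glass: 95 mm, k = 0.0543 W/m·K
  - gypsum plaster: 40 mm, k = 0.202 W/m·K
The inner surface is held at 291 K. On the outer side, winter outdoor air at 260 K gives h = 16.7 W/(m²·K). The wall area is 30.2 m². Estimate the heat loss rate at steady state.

Q ≈ 386 W

Model the wall as resistances in series:
R_plywood = L/(kA) = 0.055/(0.131×30.2) = 0.0139 K/W
R_cellular glass = L/(kA) = 0.095/(0.0543×30.2) = 0.05793 K/W
R_gypsum plaster = L/(kA) = 0.04/(0.202×30.2) = 0.006557 K/W
R_outer film = 1/(h_o·A) = 1/(16.7×30.2) = 0.001983 K/W
R_total = 0.08037 K/W
Q = ΔT / R_total = 31 / 0.08037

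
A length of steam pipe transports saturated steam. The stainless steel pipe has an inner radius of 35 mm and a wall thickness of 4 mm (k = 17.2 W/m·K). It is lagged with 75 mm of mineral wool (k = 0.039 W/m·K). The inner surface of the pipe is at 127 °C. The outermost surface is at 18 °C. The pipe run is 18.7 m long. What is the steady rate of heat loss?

For a radial system each layer contributes R = ln(r_out/r_in)/(2πkL); films add R = 1/(hA).
R_stainless steel pipe wall = ln(39/35)/(2π×17.2×18.7) = 5.355×10^-5 K/W
R_mineral wool = ln(114/39)/(2π×0.039×18.7) = 0.2341 K/W
R_total = 0.2341 K/W
Q = ΔT/R_total = 109/0.2341

Q ≈ 466 W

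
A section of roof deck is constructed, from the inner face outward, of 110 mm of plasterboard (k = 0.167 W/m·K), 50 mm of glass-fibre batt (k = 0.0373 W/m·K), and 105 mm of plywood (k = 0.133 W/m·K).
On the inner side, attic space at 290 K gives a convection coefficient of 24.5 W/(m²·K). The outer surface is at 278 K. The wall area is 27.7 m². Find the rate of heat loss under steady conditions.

Q ≈ 117 W

Thermal resistances in series:
R_inner film = 1/(h_i·A) = 1/(24.5×27.7) = 0.001474 K/W
R_plasterboard = L/(kA) = 0.11/(0.167×27.7) = 0.02378 K/W
R_glass-fibre batt = L/(kA) = 0.05/(0.0373×27.7) = 0.04839 K/W
R_plywood = L/(kA) = 0.105/(0.133×27.7) = 0.0285 K/W
R_total = 0.1021 K/W
Q = ΔT / R_total = 12 / 0.1021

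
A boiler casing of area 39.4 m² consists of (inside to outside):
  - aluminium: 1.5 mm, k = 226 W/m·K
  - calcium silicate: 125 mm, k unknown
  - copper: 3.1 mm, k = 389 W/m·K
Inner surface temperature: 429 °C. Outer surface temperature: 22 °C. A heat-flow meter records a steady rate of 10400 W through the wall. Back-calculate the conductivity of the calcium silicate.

k ≈ 0.0811 W/(m·K)

Treating each layer as a thermal resistance in series:
R_aluminium = L/(kA) = 0.0015/(226×39.4) = 1.685×10^-7 K/W
R_copper = L/(kA) = 0.0031/(389×39.4) = 2.023×10^-7 K/W
Sum of known resistances R_other = 3.707×10^-7 K/W
Total R = ΔT/Q = 407/10400 = 0.03913 K/W
R_calcium silicate = R_total − R_other = 0.03913 K/W
k = L/(R·A) = 0.125/(0.03913×39.4)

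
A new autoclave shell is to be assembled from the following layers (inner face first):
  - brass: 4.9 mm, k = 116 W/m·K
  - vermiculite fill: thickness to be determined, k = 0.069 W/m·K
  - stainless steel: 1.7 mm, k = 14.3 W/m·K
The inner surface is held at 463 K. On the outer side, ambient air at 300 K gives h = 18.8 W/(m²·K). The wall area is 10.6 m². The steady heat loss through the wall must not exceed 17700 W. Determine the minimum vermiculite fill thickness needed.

Treating each layer as a thermal resistance in series:
R_brass = L/(kA) = 0.0049/(116×10.6) = 3.985×10^-6 K/W
R_stainless steel = L/(kA) = 0.0017/(14.3×10.6) = 1.122×10^-5 K/W
R_outer film = 1/(h_o·A) = 1/(18.8×10.6) = 0.005018 K/W
Sum of the known resistances R_other = 0.005033 K/W
Required total resistance R_tot = ΔT/Q_allow = 163/17700 = 0.009209 K/W
R_vermiculite fill = R_tot − R_other = 0.004176 K/W
L = R·k·A = 0.004176×0.069×10.6

L ≈ 3.05 mm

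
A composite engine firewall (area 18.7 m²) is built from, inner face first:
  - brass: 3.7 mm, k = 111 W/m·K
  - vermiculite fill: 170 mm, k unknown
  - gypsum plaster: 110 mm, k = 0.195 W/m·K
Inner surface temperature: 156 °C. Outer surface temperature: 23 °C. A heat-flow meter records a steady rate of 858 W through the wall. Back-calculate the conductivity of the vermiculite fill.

k ≈ 0.0728 W/(m·K)

Using the resistance-network approach (series):
R_brass = L/(kA) = 0.0037/(111×18.7) = 1.783×10^-6 K/W
R_gypsum plaster = L/(kA) = 0.11/(0.195×18.7) = 0.03017 K/W
Sum of known resistances R_other = 0.03017 K/W
Total R = ΔT/Q = 133/858 = 0.155 K/W
R_vermiculite fill = R_total − R_other = 0.1248 K/W
k = L/(R·A) = 0.17/(0.1248×18.7)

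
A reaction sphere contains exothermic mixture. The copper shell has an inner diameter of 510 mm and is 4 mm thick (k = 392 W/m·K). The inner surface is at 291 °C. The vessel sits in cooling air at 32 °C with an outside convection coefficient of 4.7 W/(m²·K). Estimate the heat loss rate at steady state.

Radial (spherical) resistances in series:
R_copper shell = (1/0.255 − 1/0.259)/(4π×392) = 1.229×10^-5 K/W
R_outer film = 1/(h·4πr_o²) = 1/(4.7×4π×0.259²) = 0.2524 K/W
R_total = 0.2524 K/W
Q = ΔT/R_total = 259/0.2524

Q ≈ 1030 W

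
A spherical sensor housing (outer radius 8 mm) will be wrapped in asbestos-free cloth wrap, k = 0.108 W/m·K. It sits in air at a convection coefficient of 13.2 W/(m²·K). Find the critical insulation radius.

For a sphere r_cr = 2k/h = 2×0.108/13.2
r_cr = 16.4 mm; since the bare radius (8 mm) is below r_cr, adding a thin layer of insulation will *increase* heat loss.

r_cr ≈ 16.4 mm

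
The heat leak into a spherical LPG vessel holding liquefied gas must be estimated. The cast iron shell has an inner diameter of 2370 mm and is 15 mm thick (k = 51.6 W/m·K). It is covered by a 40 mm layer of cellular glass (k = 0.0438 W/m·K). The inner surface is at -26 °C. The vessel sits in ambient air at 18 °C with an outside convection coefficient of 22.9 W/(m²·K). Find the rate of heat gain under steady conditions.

Q ≈ 861 W

For a spherical shell R = (1/r₁ − 1/r₂)/(4πk); film R = 1/(h·4πr²). In series:
R_cast iron shell = (1/1.185 − 1/1.2)/(4π×51.6) = 1.627×10^-5 K/W
R_cellular glass = (1/1.2 − 1/1.24)/(4π×0.0438) = 0.04884 K/W
R_outer film = 1/(h·4πr_o²) = 1/(22.9×4π×1.24²) = 0.00226 K/W
R_total = 0.05112 K/W
Q = ΔT/R_total = 44/0.05112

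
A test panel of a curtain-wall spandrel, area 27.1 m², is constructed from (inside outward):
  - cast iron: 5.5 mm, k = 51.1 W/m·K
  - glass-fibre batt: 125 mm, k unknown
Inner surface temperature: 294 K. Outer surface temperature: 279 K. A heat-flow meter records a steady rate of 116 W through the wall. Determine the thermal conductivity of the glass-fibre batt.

k ≈ 0.0357 W/(m·K)

Series thermal resistances:
R_cast iron = L/(kA) = 0.0055/(51.1×27.1) = 3.972×10^-6 K/W
Sum of known resistances R_other = 3.972×10^-6 K/W
Total R = ΔT/Q = 15/116 = 0.1293 K/W
R_glass-fibre batt = R_total − R_other = 0.1293 K/W
k = L/(R·A) = 0.125/(0.1293×27.1)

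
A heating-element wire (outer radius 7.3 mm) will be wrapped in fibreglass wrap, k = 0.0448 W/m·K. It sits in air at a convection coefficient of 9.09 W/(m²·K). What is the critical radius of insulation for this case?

For a cylinder r_cr = k/h = 0.0448/9.09
r_cr = 4.93 mm; since the bare radius (7.3 mm) is above r_cr, any added insulation will reduce heat loss.

r_cr ≈ 4.93 mm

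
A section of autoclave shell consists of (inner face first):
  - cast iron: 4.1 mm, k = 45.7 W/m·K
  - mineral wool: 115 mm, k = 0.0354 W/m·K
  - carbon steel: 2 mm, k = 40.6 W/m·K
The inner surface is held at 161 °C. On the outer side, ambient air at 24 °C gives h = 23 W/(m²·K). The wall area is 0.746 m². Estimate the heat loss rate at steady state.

Treating each layer as a thermal resistance in series:
R_cast iron = L/(kA) = 0.0041/(45.7×0.746) = 1.203×10^-4 K/W
R_mineral wool = L/(kA) = 0.115/(0.0354×0.746) = 4.355 K/W
R_carbon steel = L/(kA) = 0.002/(40.6×0.746) = 6.603×10^-5 K/W
R_outer film = 1/(h_o·A) = 1/(23×0.746) = 0.05828 K/W
R_total = 4.413 K/W
Q = ΔT / R_total = 137 / 4.413

Q ≈ 31 W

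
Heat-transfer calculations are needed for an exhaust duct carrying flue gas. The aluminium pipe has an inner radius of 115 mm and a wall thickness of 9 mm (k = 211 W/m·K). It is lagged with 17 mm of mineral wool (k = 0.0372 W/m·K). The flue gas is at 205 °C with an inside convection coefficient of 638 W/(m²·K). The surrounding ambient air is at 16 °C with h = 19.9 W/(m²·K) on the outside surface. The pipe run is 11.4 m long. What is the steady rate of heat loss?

Per-layer cylindrical resistances, series-summed:
R_inner film = 1/(h_i·2πr₁L) = 1/(638×2π×0.115×11.4) = 1.903×10^-4 K/W
R_aluminium pipe wall = ln(124/115)/(2π×211×11.4) = 4.986×10^-6 K/W
R_mineral wool = ln(141/124)/(2π×0.0372×11.4) = 0.04822 K/W
R_outer film = 1/(h_o·2πr_oL) = 1/(19.9×2π×0.141×11.4) = 0.004976 K/W
R_total = 0.05339 K/W
Q = ΔT/R_total = 189/0.05339

Q ≈ 3540 W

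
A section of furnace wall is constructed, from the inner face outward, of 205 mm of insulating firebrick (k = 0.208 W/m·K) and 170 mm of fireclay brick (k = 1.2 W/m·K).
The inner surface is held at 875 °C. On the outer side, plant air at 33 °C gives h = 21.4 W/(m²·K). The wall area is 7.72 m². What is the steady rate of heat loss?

Treating each layer as a thermal resistance in series:
R_insulating firebrick = L/(kA) = 0.205/(0.208×7.72) = 0.1277 K/W
R_fireclay brick = L/(kA) = 0.17/(1.2×7.72) = 0.01835 K/W
R_outer film = 1/(h_o·A) = 1/(21.4×7.72) = 0.006053 K/W
R_total = 0.1521 K/W
Q = ΔT / R_total = 842 / 0.1521

Q ≈ 5540 W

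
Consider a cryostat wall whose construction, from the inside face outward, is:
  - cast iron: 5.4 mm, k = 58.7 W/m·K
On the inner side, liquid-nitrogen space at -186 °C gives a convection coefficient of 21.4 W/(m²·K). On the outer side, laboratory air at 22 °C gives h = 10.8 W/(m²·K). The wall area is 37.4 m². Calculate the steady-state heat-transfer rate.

Using the resistance-network approach (series):
R_inner film = 1/(h_i·A) = 1/(21.4×37.4) = 0.001249 K/W
R_cast iron = L/(kA) = 0.0054/(58.7×37.4) = 2.46×10^-6 K/W
R_outer film = 1/(h_o·A) = 1/(10.8×37.4) = 0.002476 K/W
R_total = 0.003728 K/W
Q = ΔT / R_total = 208 / 0.003728

Q ≈ 55800 W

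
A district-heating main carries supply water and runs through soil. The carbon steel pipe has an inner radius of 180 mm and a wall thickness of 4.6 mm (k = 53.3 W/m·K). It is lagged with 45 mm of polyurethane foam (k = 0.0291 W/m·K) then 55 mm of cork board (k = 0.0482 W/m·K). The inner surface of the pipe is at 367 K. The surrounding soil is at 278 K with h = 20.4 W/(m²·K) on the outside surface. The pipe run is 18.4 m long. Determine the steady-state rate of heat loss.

Q ≈ 849 W

Per-layer cylindrical resistances, series-summed:
R_carbon steel pipe wall = ln(184.6/180)/(2π×53.3×18.4) = 4.095×10^-6 K/W
R_polyurethane foam = ln(229.6/184.6)/(2π×0.0291×18.4) = 0.06484 K/W
R_cork board = ln(284.6/229.6)/(2π×0.0482×18.4) = 0.03854 K/W
R_outer film = 1/(h_o·2πr_oL) = 1/(20.4×2π×0.2846×18.4) = 0.00149 K/W
R_total = 0.1049 K/W
Q = ΔT/R_total = 89/0.1049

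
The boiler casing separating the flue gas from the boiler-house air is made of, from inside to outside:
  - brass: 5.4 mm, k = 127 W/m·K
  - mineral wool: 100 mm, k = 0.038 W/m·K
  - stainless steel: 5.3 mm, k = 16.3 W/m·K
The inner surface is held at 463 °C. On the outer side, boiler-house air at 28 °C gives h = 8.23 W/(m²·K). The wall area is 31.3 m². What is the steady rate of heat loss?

Q ≈ 4940 W

Series thermal resistances:
R_brass = L/(kA) = 0.0054/(127×31.3) = 1.358×10^-6 K/W
R_mineral wool = L/(kA) = 0.1/(0.038×31.3) = 0.08408 K/W
R_stainless steel = L/(kA) = 0.0053/(16.3×31.3) = 1.039×10^-5 K/W
R_outer film = 1/(h_o·A) = 1/(8.23×31.3) = 0.003882 K/W
R_total = 0.08797 K/W
Q = ΔT / R_total = 435 / 0.08797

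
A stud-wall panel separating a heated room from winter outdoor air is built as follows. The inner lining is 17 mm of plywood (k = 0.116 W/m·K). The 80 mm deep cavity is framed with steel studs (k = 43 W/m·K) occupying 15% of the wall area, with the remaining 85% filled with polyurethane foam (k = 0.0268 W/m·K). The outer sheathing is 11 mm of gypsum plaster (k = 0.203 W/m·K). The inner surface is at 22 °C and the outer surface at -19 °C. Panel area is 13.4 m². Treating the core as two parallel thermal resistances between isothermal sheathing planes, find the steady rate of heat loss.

Q ≈ 2580 W

Sheathing layers in series; stud and cavity paths in parallel between them.
R_inner = 0.017/(0.116×13.4) = 0.01094 K/W
R_stud  = 0.08/(43×0.15×13.4) = 9.256×10^-4 K/W
R_cav   = 0.08/(0.0268×0.85×13.4) = 0.2621 K/W
1/R_core = 1/R_stud + 1/R_cav → R_core = 9.223×10^-4 K/W
R_outer = 0.011/(0.203×13.4) = 0.004044 K/W
R_total = 0.0159 K/W
Q = ΔT/R_total = 41/0.0159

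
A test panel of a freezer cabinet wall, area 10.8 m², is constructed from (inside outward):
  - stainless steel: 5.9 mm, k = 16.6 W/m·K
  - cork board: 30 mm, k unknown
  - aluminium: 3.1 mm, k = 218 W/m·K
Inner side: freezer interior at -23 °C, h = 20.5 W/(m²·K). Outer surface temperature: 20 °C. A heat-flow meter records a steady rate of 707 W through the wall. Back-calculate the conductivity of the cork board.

Thermal resistances in series:
R_inner film = 1/(h_i·A) = 1/(20.5×10.8) = 0.004517 K/W
R_stainless steel = L/(kA) = 0.0059/(16.6×10.8) = 3.291×10^-5 K/W
R_aluminium = L/(kA) = 0.0031/(218×10.8) = 1.317×10^-6 K/W
Sum of known resistances R_other = 0.004551 K/W
Total R = ΔT/Q = 43/707 = 0.06082 K/W
R_cork board = R_total − R_other = 0.05627 K/W
k = L/(R·A) = 0.03/(0.05627×10.8)

k ≈ 0.0494 W/(m·K)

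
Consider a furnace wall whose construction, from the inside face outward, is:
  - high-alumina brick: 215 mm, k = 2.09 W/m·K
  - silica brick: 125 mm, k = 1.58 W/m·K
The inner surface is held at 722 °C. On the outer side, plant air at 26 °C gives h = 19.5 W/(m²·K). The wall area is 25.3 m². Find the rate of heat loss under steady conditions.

Model the wall as resistances in series:
R_high-alumina brick = L/(kA) = 0.215/(2.09×25.3) = 0.004066 K/W
R_silica brick = L/(kA) = 0.125/(1.58×25.3) = 0.003127 K/W
R_outer film = 1/(h_o·A) = 1/(19.5×25.3) = 0.002027 K/W
R_total = 0.00922 K/W
Q = ΔT / R_total = 696 / 0.00922

Q ≈ 75500 W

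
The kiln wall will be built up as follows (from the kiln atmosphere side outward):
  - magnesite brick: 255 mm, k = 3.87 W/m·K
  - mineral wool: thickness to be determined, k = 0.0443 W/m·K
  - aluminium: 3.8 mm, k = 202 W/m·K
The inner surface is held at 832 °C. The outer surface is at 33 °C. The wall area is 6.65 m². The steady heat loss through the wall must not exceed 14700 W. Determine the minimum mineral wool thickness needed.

L ≈ 13.1 mm

Thermal resistances in series:
R_magnesite brick = L/(kA) = 0.255/(3.87×6.65) = 0.009908 K/W
R_aluminium = L/(kA) = 0.0038/(202×6.65) = 2.829×10^-6 K/W
Sum of the known resistances R_other = 0.009911 K/W
Required total resistance R_tot = ΔT/Q_allow = 799/14700 = 0.05435 K/W
R_mineral wool = R_tot − R_other = 0.04444 K/W
L = R·k·A = 0.04444×0.0443×6.65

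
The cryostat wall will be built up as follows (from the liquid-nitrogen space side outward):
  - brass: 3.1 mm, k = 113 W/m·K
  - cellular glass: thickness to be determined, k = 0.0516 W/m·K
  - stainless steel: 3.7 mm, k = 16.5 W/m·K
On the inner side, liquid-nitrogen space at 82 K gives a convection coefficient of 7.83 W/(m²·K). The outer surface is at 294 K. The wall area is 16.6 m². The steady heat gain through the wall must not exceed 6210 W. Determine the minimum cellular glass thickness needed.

Using the resistance-network approach (series):
R_inner film = 1/(h_i·A) = 1/(7.83×16.6) = 0.007694 K/W
R_brass = L/(kA) = 0.0031/(113×16.6) = 1.653×10^-6 K/W
R_stainless steel = L/(kA) = 0.0037/(16.5×16.6) = 1.351×10^-5 K/W
Sum of the known resistances R_other = 0.007709 K/W
Required total resistance R_tot = ΔT/Q_allow = 212/6210 = 0.03414 K/W
R_cellular glass = R_tot − R_other = 0.02643 K/W
L = R·k·A = 0.02643×0.0516×16.6

L ≈ 22.6 mm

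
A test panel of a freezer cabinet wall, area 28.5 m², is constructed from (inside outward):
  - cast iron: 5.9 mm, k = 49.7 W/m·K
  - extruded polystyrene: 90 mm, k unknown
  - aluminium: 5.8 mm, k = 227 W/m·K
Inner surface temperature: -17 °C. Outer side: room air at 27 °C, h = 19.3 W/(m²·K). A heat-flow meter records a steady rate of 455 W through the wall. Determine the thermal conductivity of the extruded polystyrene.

Series thermal resistances:
R_cast iron = L/(kA) = 0.0059/(49.7×28.5) = 4.165×10^-6 K/W
R_aluminium = L/(kA) = 0.0058/(227×28.5) = 8.965×10^-7 K/W
R_outer film = 1/(h_o·A) = 1/(19.3×28.5) = 0.001818 K/W
Sum of known resistances R_other = 0.001823 K/W
Total R = ΔT/Q = 44/455 = 0.0967 K/W
R_extruded polystyrene = R_total − R_other = 0.09488 K/W
k = L/(R·A) = 0.09/(0.09488×28.5)

k ≈ 0.0333 W/(m·K)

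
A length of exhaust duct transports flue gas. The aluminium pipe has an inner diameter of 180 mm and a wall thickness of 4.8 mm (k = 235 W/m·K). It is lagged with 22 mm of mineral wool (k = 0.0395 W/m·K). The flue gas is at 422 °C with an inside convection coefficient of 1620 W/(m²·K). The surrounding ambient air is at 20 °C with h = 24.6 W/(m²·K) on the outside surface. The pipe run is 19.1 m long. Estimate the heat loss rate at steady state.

Cylindrical conduction, so R = ln(r₂/r₁)/(2πkL) per layer, in series:
R_inner film = 1/(h_i·2πr₁L) = 1/(1620×2π×0.09×19.1) = 5.715×10^-5 K/W
R_aluminium pipe wall = ln(94.8/90)/(2π×235×19.1) = 1.842×10^-6 K/W
R_mineral wool = ln(116.8/94.8)/(2π×0.0395×19.1) = 0.04402 K/W
R_outer film = 1/(h_o·2πr_oL) = 1/(24.6×2π×0.1168×19.1) = 0.0029 K/W
R_total = 0.04698 K/W
Q = ΔT/R_total = 402/0.04698

Q ≈ 8560 W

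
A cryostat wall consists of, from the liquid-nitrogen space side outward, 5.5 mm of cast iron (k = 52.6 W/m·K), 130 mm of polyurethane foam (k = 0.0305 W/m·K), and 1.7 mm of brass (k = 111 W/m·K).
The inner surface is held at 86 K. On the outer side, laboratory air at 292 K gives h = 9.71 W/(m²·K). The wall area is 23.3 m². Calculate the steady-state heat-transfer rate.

Q ≈ 1100 W

Using the resistance-network approach (series):
R_cast iron = L/(kA) = 0.0055/(52.6×23.3) = 4.488×10^-6 K/W
R_polyurethane foam = L/(kA) = 0.13/(0.0305×23.3) = 0.1829 K/W
R_brass = L/(kA) = 0.0017/(111×23.3) = 6.573×10^-7 K/W
R_outer film = 1/(h_o·A) = 1/(9.71×23.3) = 0.00442 K/W
R_total = 0.1874 K/W
Q = ΔT / R_total = 206 / 0.1874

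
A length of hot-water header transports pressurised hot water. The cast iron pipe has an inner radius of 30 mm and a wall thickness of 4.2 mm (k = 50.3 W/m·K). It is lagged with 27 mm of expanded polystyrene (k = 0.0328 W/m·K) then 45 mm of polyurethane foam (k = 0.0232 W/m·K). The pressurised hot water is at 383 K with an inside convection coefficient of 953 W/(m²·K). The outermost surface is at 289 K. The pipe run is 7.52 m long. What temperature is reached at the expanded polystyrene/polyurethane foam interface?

T ≈ 343 K

Treating each annulus and film as a series resistance:
R_inner film = 1/(h_i·2πr₁L) = 1/(953×2π×0.03×7.52) = 7.403×10^-4 K/W
R_cast iron pipe wall = ln(34.2/30)/(2π×50.3×7.52) = 5.513×10^-5 K/W
R_expanded polystyrene = ln(61.2/34.2)/(2π×0.0328×7.52) = 0.3755 K/W
R_polyurethane foam = ln(106.2/61.2)/(2π×0.0232×7.52) = 0.5028 K/W
R_total = 0.8791 K/W
Q = ΔT/R_total = 94/0.8791
Q = 107 W
T_interface = T_inner − Q·ΣR(inner→interface) = 383 − 107×0.3763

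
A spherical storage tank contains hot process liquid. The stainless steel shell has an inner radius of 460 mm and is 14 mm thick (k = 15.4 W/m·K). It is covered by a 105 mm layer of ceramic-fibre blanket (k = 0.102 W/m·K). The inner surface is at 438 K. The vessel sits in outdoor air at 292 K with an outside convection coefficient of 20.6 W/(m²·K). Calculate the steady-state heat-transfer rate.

Q ≈ 470 W

For a spherical shell R = (1/r₁ − 1/r₂)/(4πk); film R = 1/(h·4πr²). In series:
R_stainless steel shell = (1/0.46 − 1/0.474)/(4π×15.4) = 3.318×10^-4 K/W
R_ceramic-fibre blanket = (1/0.474 − 1/0.579)/(4π×0.102) = 0.2985 K/W
R_outer film = 1/(h·4πr_o²) = 1/(20.6×4π×0.579²) = 0.01152 K/W
R_total = 0.3103 K/W
Q = ΔT/R_total = 146/0.3103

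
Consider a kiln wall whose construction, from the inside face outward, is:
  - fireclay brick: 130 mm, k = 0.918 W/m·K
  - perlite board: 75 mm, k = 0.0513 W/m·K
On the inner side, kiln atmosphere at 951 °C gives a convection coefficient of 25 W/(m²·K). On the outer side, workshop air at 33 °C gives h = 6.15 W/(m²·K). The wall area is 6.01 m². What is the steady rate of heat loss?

Q ≈ 3050 W

Model the wall as resistances in series:
R_inner film = 1/(h_i·A) = 1/(25×6.01) = 0.006656 K/W
R_fireclay brick = L/(kA) = 0.13/(0.918×6.01) = 0.02356 K/W
R_perlite board = L/(kA) = 0.075/(0.0513×6.01) = 0.2433 K/W
R_outer film = 1/(h_o·A) = 1/(6.15×6.01) = 0.02706 K/W
R_total = 0.3005 K/W
Q = ΔT / R_total = 918 / 0.3005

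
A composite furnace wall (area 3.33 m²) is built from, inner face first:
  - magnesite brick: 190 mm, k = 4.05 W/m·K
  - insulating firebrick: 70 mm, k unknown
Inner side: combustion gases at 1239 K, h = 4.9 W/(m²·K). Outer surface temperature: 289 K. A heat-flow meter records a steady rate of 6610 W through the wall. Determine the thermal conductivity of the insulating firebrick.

Model the wall as resistances in series:
R_inner film = 1/(h_i·A) = 1/(4.9×3.33) = 0.06129 K/W
R_magnesite brick = L/(kA) = 0.19/(4.05×3.33) = 0.01409 K/W
Sum of known resistances R_other = 0.07537 K/W
Total R = ΔT/Q = 950/6610 = 0.1437 K/W
R_insulating firebrick = R_total − R_other = 0.06835 K/W
k = L/(R·A) = 0.07/(0.06835×3.33)

k ≈ 0.308 W/(m·K)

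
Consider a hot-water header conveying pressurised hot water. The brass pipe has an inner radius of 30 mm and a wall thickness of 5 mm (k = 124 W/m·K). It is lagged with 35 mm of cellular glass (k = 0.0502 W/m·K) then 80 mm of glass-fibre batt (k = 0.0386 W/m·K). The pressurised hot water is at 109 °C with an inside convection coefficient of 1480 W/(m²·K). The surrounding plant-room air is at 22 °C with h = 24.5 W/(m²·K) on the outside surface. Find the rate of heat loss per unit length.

q′ ≈ 16.1 W/m

Treating each annulus and film as a series resistance:
R_inner film = 1/(h_i·2πr₁L) = 1/(1480×2π×0.03×1) = 0.003585 K/W
R_brass pipe wall = ln(35/30)/(2π×124×1) = 1.979×10^-4 K/W
R_cellular glass = ln(70/35)/(2π×0.0502×1) = 2.198 K/W
R_glass-fibre batt = ln(150/70)/(2π×0.0386×1) = 3.142 K/W
R_outer film = 1/(h_o·2πr_oL) = 1/(24.5×2π×0.15×1) = 0.04331 K/W
R_total = 5.387 K/W
Q = ΔT/R_total = 87/5.387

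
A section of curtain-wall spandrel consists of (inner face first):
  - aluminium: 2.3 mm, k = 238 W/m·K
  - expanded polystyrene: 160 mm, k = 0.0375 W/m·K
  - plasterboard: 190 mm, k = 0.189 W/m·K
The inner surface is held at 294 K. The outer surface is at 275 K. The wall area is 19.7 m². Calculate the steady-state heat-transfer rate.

Q ≈ 71 W

Thermal resistances in series:
R_aluminium = L/(kA) = 0.0023/(238×19.7) = 4.906×10^-7 K/W
R_expanded polystyrene = L/(kA) = 0.16/(0.0375×19.7) = 0.2166 K/W
R_plasterboard = L/(kA) = 0.19/(0.189×19.7) = 0.05103 K/W
R_total = 0.2676 K/W
Q = ΔT / R_total = 19 / 0.2676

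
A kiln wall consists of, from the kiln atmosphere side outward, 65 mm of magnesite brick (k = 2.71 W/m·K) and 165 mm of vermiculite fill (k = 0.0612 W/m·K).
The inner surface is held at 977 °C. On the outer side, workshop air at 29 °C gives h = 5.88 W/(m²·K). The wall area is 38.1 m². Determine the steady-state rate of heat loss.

Model the wall as resistances in series:
R_magnesite brick = L/(kA) = 0.065/(2.71×38.1) = 6.295×10^-4 K/W
R_vermiculite fill = L/(kA) = 0.165/(0.0612×38.1) = 0.07076 K/W
R_outer film = 1/(h_o·A) = 1/(5.88×38.1) = 0.004464 K/W
R_total = 0.07586 K/W
Q = ΔT / R_total = 948 / 0.07586

Q ≈ 12500 W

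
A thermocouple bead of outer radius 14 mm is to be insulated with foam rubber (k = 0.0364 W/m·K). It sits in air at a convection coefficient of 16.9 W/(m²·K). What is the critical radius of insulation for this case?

For a sphere r_cr = 2k/h = 2×0.0364/16.9
r_cr = 4.31 mm; since the bare radius (14 mm) is above r_cr, any added insulation will reduce heat loss.

r_cr ≈ 4.31 mm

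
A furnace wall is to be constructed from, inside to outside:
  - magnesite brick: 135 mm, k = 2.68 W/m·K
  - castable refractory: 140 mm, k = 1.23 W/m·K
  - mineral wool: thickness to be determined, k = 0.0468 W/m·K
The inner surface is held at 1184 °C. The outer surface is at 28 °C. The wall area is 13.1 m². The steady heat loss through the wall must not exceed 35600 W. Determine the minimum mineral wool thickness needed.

L ≈ 12.2 mm

Series thermal resistances:
R_magnesite brick = L/(kA) = 0.135/(2.68×13.1) = 0.003845 K/W
R_castable refractory = L/(kA) = 0.14/(1.23×13.1) = 0.008689 K/W
Sum of the known resistances R_other = 0.01253 K/W
Required total resistance R_tot = ΔT/Q_allow = 1156/35600 = 0.03247 K/W
R_mineral wool = R_tot − R_other = 0.01994 K/W
L = R·k·A = 0.01994×0.0468×13.1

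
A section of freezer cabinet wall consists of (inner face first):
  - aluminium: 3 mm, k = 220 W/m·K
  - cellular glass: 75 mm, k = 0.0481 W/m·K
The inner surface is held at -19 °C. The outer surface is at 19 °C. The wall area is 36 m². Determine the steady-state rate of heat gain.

Q ≈ 877 W

Using the resistance-network approach (series):
R_aluminium = L/(kA) = 0.003/(220×36) = 3.788×10^-7 K/W
R_cellular glass = L/(kA) = 0.075/(0.0481×36) = 0.04331 K/W
R_total = 0.04331 K/W
Q = ΔT / R_total = 38 / 0.04331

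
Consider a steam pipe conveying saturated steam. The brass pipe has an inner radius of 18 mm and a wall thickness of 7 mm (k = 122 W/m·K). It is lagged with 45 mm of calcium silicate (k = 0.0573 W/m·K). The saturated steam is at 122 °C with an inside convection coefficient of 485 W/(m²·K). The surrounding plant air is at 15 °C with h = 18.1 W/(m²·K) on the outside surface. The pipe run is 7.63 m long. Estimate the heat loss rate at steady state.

Per-layer cylindrical resistances, series-summed:
R_inner film = 1/(h_i·2πr₁L) = 1/(485×2π×0.018×7.63) = 0.002389 K/W
R_brass pipe wall = ln(25/18)/(2π×122×7.63) = 5.617×10^-5 K/W
R_calcium silicate = ln(70/25)/(2π×0.0573×7.63) = 0.3748 K/W
R_outer film = 1/(h_o·2πr_oL) = 1/(18.1×2π×0.07×7.63) = 0.01646 K/W
R_total = 0.3937 K/W
Q = ΔT/R_total = 107/0.3937

Q ≈ 272 W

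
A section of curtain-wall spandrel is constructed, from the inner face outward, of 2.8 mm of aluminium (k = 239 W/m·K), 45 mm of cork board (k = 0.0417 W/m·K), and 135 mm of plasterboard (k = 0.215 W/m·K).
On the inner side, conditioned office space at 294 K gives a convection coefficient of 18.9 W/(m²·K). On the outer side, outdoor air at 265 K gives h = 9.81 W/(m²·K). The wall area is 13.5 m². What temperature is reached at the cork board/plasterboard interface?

Model the wall as resistances in series:
R_inner film = 1/(h_i·A) = 1/(18.9×13.5) = 0.003919 K/W
R_aluminium = L/(kA) = 0.0028/(239×13.5) = 8.678×10^-7 K/W
R_cork board = L/(kA) = 0.045/(0.0417×13.5) = 0.07994 K/W
R_plasterboard = L/(kA) = 0.135/(0.215×13.5) = 0.04651 K/W
R_outer film = 1/(h_o·A) = 1/(9.81×13.5) = 0.007551 K/W
R_total = 0.1379 K/W;  Q = ΔT/R_total = 29/0.1379 = 210.3 W
T_interface = T_inner − Q·ΣR(inner→interface) = 294 − 210×0.08386

T ≈ 276 K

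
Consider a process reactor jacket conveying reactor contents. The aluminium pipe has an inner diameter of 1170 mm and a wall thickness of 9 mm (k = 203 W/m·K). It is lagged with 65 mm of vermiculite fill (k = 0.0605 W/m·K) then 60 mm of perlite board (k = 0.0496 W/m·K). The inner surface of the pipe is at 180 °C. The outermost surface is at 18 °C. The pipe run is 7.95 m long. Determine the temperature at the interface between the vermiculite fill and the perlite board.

Treating each annulus and film as a series resistance:
R_aluminium pipe wall = ln(594/585)/(2π×203×7.95) = 1.506×10^-6 K/W
R_vermiculite fill = ln(659/594)/(2π×0.0605×7.95) = 0.03436 K/W
R_perlite board = ln(719/659)/(2π×0.0496×7.95) = 0.03517 K/W
R_total = 0.06953 K/W
Q = ΔT/R_total = 162/0.06953
Q = 2330 W
T_interface = T_inner − Q·ΣR(inner→interface) = 180 − 2330×0.03436

T ≈ 99.9 °C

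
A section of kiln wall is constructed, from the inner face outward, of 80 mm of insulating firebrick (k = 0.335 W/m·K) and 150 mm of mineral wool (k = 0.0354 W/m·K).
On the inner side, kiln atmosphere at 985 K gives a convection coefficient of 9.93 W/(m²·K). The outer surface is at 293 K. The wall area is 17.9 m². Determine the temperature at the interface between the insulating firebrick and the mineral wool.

Using the resistance-network approach (series):
R_inner film = 1/(h_i·A) = 1/(9.93×17.9) = 0.005626 K/W
R_insulating firebrick = L/(kA) = 0.08/(0.335×17.9) = 0.01334 K/W
R_mineral wool = L/(kA) = 0.15/(0.0354×17.9) = 0.2367 K/W
R_total = 0.2557 K/W;  Q = ΔT/R_total = 692/0.2557 = 2706 W
T_interface = T_inner − Q·ΣR(inner→interface) = 985 − 2710×0.01897

T ≈ 934 K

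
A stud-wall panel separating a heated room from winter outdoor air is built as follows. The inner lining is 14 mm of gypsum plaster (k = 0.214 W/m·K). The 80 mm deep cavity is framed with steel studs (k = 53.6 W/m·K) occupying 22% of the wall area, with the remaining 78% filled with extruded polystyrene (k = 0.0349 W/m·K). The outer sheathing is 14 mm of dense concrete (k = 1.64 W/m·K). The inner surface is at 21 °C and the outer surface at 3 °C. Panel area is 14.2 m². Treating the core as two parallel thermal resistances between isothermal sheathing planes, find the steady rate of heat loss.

Sheathing layers in series; stud and cavity paths in parallel between them.
R_inner = 0.014/(0.214×14.2) = 0.004607 K/W
R_stud  = 0.08/(53.6×0.22×14.2) = 4.778×10^-4 K/W
R_cav   = 0.08/(0.0349×0.78×14.2) = 0.207 K/W
1/R_core = 1/R_stud + 1/R_cav → R_core = 4.767×10^-4 K/W
R_outer = 0.014/(1.64×14.2) = 6.012×10^-4 K/W
R_total = 0.005685 K/W
Q = ΔT/R_total = 18/0.005685

Q ≈ 3170 W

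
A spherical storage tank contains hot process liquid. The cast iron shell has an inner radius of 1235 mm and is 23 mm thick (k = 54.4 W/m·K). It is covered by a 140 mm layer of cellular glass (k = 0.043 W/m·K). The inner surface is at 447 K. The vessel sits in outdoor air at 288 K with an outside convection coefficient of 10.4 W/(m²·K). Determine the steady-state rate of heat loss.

Q ≈ 1050 W

For a spherical shell R = (1/r₁ − 1/r₂)/(4πk); film R = 1/(h·4πr²). In series:
R_cast iron shell = (1/1.235 − 1/1.258)/(4π×54.4) = 2.166×10^-5 K/W
R_cellular glass = (1/1.258 − 1/1.398)/(4π×0.043) = 0.1473 K/W
R_outer film = 1/(h·4πr_o²) = 1/(10.4×4π×1.398²) = 0.003915 K/W
R_total = 0.1513 K/W
Q = ΔT/R_total = 159/0.1513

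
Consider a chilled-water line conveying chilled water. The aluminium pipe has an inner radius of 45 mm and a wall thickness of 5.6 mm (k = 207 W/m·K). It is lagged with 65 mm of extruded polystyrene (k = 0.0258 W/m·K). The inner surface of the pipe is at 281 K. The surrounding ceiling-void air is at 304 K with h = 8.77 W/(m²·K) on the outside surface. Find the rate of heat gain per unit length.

q′ ≈ 4.38 W/m

Per-layer cylindrical resistances, series-summed:
R_aluminium pipe wall = ln(50.6/45)/(2π×207×1) = 9.018×10^-5 K/W
R_extruded polystyrene = ln(115.6/50.6)/(2π×0.0258×1) = 5.097 K/W
R_outer film = 1/(h_o·2πr_oL) = 1/(8.77×2π×0.1156×1) = 0.157 K/W
R_total = 5.254 K/W
Q = ΔT/R_total = 23/5.254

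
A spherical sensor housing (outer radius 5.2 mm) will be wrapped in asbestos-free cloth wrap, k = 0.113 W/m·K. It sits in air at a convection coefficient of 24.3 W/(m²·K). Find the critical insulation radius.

r_cr ≈ 9.3 mm

For a sphere r_cr = 2k/h = 2×0.113/24.3
r_cr = 9.3 mm; since the bare radius (5.2 mm) is below r_cr, adding a thin layer of insulation will *increase* heat loss.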